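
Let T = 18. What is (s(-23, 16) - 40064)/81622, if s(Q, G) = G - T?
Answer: -20033/40811 ≈ -0.49087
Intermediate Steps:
s(Q, G) = -18 + G (s(Q, G) = G - 1*18 = G - 18 = -18 + G)
(s(-23, 16) - 40064)/81622 = ((-18 + 16) - 40064)/81622 = (-2 - 40064)*(1/81622) = -40066*1/81622 = -20033/40811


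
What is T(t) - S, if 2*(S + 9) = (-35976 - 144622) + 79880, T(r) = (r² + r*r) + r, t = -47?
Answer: 54739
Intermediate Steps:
T(r) = r + 2*r² (T(r) = (r² + r²) + r = 2*r² + r = r + 2*r²)
S = -50368 (S = -9 + ((-35976 - 144622) + 79880)/2 = -9 + (-180598 + 79880)/2 = -9 + (½)*(-100718) = -9 - 50359 = -50368)
T(t) - S = -47*(1 + 2*(-47)) - 1*(-50368) = -47*(1 - 94) + 50368 = -47*(-93) + 50368 = 4371 + 50368 = 54739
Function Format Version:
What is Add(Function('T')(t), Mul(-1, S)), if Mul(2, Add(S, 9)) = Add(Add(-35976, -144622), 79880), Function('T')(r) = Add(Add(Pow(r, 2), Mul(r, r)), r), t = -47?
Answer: 54739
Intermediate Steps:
Function('T')(r) = Add(r, Mul(2, Pow(r, 2))) (Function('T')(r) = Add(Add(Pow(r, 2), Pow(r, 2)), r) = Add(Mul(2, Pow(r, 2)), r) = Add(r, Mul(2, Pow(r, 2))))
S = -50368 (S = Add(-9, Mul(Rational(1, 2), Add(Add(-35976, -144622), 79880))) = Add(-9, Mul(Rational(1, 2), Add(-180598, 79880))) = Add(-9, Mul(Rational(1, 2), -100718)) = Add(-9, -50359) = -50368)
Add(Function('T')(t), Mul(-1, S)) = Add(Mul(-47, Add(1, Mul(2, -47))), Mul(-1, -50368)) = Add(Mul(-47, Add(1, -94)), 50368) = Add(Mul(-47, -93), 50368) = Add(4371, 50368) = 54739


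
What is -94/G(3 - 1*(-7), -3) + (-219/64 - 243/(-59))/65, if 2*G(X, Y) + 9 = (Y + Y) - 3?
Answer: 23095039/2208960 ≈ 10.455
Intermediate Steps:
G(X, Y) = -6 + Y (G(X, Y) = -9/2 + ((Y + Y) - 3)/2 = -9/2 + (2*Y - 3)/2 = -9/2 + (-3 + 2*Y)/2 = -9/2 + (-3/2 + Y) = -6 + Y)
-94/G(3 - 1*(-7), -3) + (-219/64 - 243/(-59))/65 = -94/(-6 - 3) + (-219/64 - 243/(-59))/65 = -94/(-9) + (-219*1/64 - 243*(-1/59))*(1/65) = -94*(-⅑) + (-219/64 + 243/59)*(1/65) = 94/9 + (2631/3776)*(1/65) = 94/9 + 2631/245440 = 23095039/2208960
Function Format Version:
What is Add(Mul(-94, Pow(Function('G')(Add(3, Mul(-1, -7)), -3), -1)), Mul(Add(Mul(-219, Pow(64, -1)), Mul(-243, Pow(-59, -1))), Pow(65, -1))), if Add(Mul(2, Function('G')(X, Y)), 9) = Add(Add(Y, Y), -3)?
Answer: Rational(23095039, 2208960) ≈ 10.455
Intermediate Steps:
Function('G')(X, Y) = Add(-6, Y) (Function('G')(X, Y) = Add(Rational(-9, 2), Mul(Rational(1, 2), Add(Add(Y, Y), -3))) = Add(Rational(-9, 2), Mul(Rational(1, 2), Add(Mul(2, Y), -3))) = Add(Rational(-9, 2), Mul(Rational(1, 2), Add(-3, Mul(2, Y)))) = Add(Rational(-9, 2), Add(Rational(-3, 2), Y)) = Add(-6, Y))
Add(Mul(-94, Pow(Function('G')(Add(3, Mul(-1, -7)), -3), -1)), Mul(Add(Mul(-219, Pow(64, -1)), Mul(-243, Pow(-59, -1))), Pow(65, -1))) = Add(Mul(-94, Pow(Add(-6, -3), -1)), Mul(Add(Mul(-219, Pow(64, -1)), Mul(-243, Pow(-59, -1))), Pow(65, -1))) = Add(Mul(-94, Pow(-9, -1)), Mul(Add(Mul(-219, Rational(1, 64)), Mul(-243, Rational(-1, 59))), Rational(1, 65))) = Add(Mul(-94, Rational(-1, 9)), Mul(Add(Rational(-219, 64), Rational(243, 59)), Rational(1, 65))) = Add(Rational(94, 9), Mul(Rational(2631, 3776), Rational(1, 65))) = Add(Rational(94, 9), Rational(2631, 245440)) = Rational(23095039, 2208960)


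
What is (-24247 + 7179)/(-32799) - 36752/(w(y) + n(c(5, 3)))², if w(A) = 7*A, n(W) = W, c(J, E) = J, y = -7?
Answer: -73274075/3968679 ≈ -18.463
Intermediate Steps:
(-24247 + 7179)/(-32799) - 36752/(w(y) + n(c(5, 3)))² = (-24247 + 7179)/(-32799) - 36752/(7*(-7) + 5)² = -17068*(-1/32799) - 36752/(-49 + 5)² = 17068/32799 - 36752/((-44)²) = 17068/32799 - 36752/1936 = 17068/32799 - 36752*1/1936 = 17068/32799 - 2297/121 = -73274075/3968679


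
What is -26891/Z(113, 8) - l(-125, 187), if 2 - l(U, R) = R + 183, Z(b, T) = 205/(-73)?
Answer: 2038483/205 ≈ 9943.8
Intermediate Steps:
Z(b, T) = -205/73 (Z(b, T) = 205*(-1/73) = -205/73)
l(U, R) = -181 - R (l(U, R) = 2 - (R + 183) = 2 - (183 + R) = 2 + (-183 - R) = -181 - R)
-26891/Z(113, 8) - l(-125, 187) = -26891/(-205/73) - (-181 - 1*187) = -26891*(-73/205) - (-181 - 187) = 1963043/205 - 1*(-368) = 1963043/205 + 368 = 2038483/205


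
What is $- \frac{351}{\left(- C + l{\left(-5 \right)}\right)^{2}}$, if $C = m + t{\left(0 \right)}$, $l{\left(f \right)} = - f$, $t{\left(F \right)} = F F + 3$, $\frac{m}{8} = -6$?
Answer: $- \frac{351}{2500} \approx -0.1404$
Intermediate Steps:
$m = -48$ ($m = 8 \left(-6\right) = -48$)
$t{\left(F \right)} = 3 + F^{2}$ ($t{\left(F \right)} = F^{2} + 3 = 3 + F^{2}$)
$C = -45$ ($C = -48 + \left(3 + 0^{2}\right) = -48 + \left(3 + 0\right) = -48 + 3 = -45$)
$- \frac{351}{\left(- C + l{\left(-5 \right)}\right)^{2}} = - \frac{351}{\left(\left(-1\right) \left(-45\right) - -5\right)^{2}} = - \frac{351}{\left(45 + 5\right)^{2}} = - \frac{351}{50^{2}} = - \frac{351}{2500}$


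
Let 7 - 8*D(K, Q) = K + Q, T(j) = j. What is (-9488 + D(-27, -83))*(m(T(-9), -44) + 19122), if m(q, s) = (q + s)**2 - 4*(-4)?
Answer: -1663297289/8 ≈ -2.0791e+8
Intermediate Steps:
D(K, Q) = 7/8 - K/8 - Q/8 (D(K, Q) = 7/8 - (K + Q)/8 = 7/8 + (-K/8 - Q/8) = 7/8 - K/8 - Q/8)
m(q, s) = 16 + (q + s)**2 (m(q, s) = (q + s)**2 + 16 = 16 + (q + s)**2)
(-9488 + D(-27, -83))*(m(T(-9), -44) + 19122) = (-9488 + (7/8 - 1/8*(-27) - 1/8*(-83)))*((16 + (-9 - 44)**2) + 19122) = (-9488 + (7/8 + 27/8 + 83/8))*((16 + (-53)**2) + 19122) = (-9488 + 117/8)*((16 + 2809) + 19122) = -75787*(2825 + 19122)/8 = -75787/8*21947 = -1663297289/8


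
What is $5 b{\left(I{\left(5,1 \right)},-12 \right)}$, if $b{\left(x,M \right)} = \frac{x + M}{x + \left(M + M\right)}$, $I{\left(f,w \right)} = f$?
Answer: $\frac{35}{19} \approx 1.8421$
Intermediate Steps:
$b{\left(x,M \right)} = \frac{M + x}{x + 2 M}$
$5 b{\left(I{\left(5,1 \right)},-12 \right)} = 5 \frac{-12 + 5}{5 + 2 \left(-12\right)} = 5 \frac{1}{5 - 24} \left(-7\right) = 5 \frac{1}{-19} \left(-7\right) = 5 \left(\left(- \frac{1}{19}\right) \left(-7\right)\right) = 5 \cdot \frac{7}{19} = \frac{35}{19}$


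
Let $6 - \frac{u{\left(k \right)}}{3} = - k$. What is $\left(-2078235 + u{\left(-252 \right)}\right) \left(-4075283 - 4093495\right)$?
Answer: $16982668904994$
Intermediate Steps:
$u{\left(k \right)} = 18 + 3 k$ ($u{\left(k \right)} = 18 - 3 \left(- k\right) = 18 + 3 k$)
$\left(-2078235 + u{\left(-252 \right)}\right) \left(-4075283 - 4093495\right) = \left(-2078235 + \left(18 + 3 \left(-252\right)\right)\right) \left(-4075283 - 4093495\right) = \left(-2078235 + \left(18 - 756\right)\right) \left(-8168778\right) = \left(-2078235 - 738\right) \left(-8168778\right) = \left(-2078973\right) \left(-8168778\right) = 16982668904994$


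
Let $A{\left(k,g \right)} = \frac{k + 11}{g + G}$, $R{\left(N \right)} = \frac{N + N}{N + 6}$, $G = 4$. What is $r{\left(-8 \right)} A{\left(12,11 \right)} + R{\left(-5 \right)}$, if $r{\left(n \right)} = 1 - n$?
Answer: $\frac{19}{5} \approx 3.8$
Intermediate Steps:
$R{\left(N \right)} = \frac{2 N}{6 + N}$
$A{\left(k,g \right)} = \frac{11 + k}{4 + g}$ ($A{\left(k,g \right)} = \frac{k + 11}{g + 4} = \frac{11 + k}{4 + g}$)
$r{\left(-8 \right)} A{\left(12,11 \right)} + R{\left(-5 \right)} = \left(1 - -8\right) \frac{11 + 12}{4 + 11} + 2 \left(-5\right) \frac{1}{6 - 5} = \left(1 + 8\right) \frac{1}{15} \cdot 23 + 2 \left(-5\right) 1^{-1} = 9 \cdot \frac{1}{15} \cdot 23 + 2 \left(-5\right) 1 = 9 \cdot \frac{23}{15} - 10 = \frac{69}{5} - 10 = \frac{19}{5}$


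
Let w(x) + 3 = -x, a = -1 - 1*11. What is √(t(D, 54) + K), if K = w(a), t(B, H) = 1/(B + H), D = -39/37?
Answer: 2*√8652903/1959 ≈ 3.0031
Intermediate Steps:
a = -12 (a = -1 - 11 = -12)
D = -39/37 (D = -39*1/37 = -39/37 ≈ -1.0541)
w(x) = -3 - x
K = 9 (K = -3 - 1*(-12) = -3 + 12 = 9)
√(t(D, 54) + K) = √(1/(-39/37 + 54) + 9) = √(1/(1959/37) + 9) = √(37/1959 + 9) = √(17668/1959) = 2*√8652903/1959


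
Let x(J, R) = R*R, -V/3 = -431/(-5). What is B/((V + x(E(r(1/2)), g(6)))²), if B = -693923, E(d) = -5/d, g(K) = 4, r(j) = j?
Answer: -17348075/1471369 ≈ -11.790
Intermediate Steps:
V = -1293/5 (V = -(-1293)/(-5) = -(-1293)*(-1)/5 = -3*431/5 = -1293/5 ≈ -258.60)
x(J, R) = R²
B/((V + x(E(r(1/2)), g(6)))²) = -693923/(-1293/5 + 4²)² = -693923/(-1293/5 + 16)² = -693923/((-1213/5)²) = -693923/1471369/25 = -693923*25/1471369 = -17348075/1471369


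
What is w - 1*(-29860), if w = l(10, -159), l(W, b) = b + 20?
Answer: 29721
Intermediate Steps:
l(W, b) = 20 + b
w = -139 (w = 20 - 159 = -139)
w - 1*(-29860) = -139 - 1*(-29860) = -139 + 29860 = 29721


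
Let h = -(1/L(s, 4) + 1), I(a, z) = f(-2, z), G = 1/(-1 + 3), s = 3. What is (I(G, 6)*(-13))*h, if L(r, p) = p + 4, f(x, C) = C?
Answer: 351/4 ≈ 87.750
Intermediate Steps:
G = 1/2 ≈ 0.50000
I(a, z) = z
L(r, p) = 4 + p
h = -9/8 (h = -(1/(4 + 4) + 1) = -(1/8 + 1) = -1*9/8 = -9/8 ≈ -1.1250)
(I(G, 6)*(-13))*h = (6*(-13))*(-9/8) = -78*(-9/8) = 351/4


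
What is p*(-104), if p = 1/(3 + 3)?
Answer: -52/3 ≈ -17.333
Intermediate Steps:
p = 1/6 ≈ 0.16667
p*(-104) = (1/6)*(-104) = -52/3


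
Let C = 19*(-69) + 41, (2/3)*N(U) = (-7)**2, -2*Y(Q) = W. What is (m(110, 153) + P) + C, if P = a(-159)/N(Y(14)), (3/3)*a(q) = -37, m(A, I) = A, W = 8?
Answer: -170594/147 ≈ -1160.5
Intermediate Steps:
Y(Q) = -4 (Y(Q) = -1/2*8 = -4)
N(U) = 147/2 (N(U) = (3/2)*(-7)**2 = (3/2)*49 = 147/2)
a(q) = -37
C = -1270 (C = -1311 + 41 = -1270)
P = -74/147 (P = -37/147/2 = -37*2/147 = -74/147 ≈ -0.50340)
(m(110, 153) + P) + C = (110 - 74/147) - 1270 = 16096/147 - 1270 = -170594/147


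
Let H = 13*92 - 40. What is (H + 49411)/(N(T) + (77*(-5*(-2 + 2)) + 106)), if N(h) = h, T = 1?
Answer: 50567/107 ≈ 472.59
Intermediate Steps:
H = 1156 (H = 1196 - 40 = 1156)
(H + 49411)/(N(T) + (77*(-5*(-2 + 2)) + 106)) = (1156 + 49411)/(1 + (77*(-5*(-2 + 2)) + 106)) = 50567/(1 + (77*(-5*0) + 106)) = 50567/(1 + (77*0 + 106)) = 50567/(1 + (0 + 106)) = 50567/(1 + 106) = 50567/107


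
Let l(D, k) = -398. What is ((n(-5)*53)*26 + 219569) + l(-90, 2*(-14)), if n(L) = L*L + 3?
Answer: 257755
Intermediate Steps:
n(L) = 3 + L² (n(L) = L² + 3 = 3 + L²)
((n(-5)*53)*26 + 219569) + l(-90, 2*(-14)) = (((3 + (-5)²)*53)*26 + 219569) - 398 = (((3 + 25)*53)*26 + 219569) - 398 = ((28*53)*26 + 219569) - 398 = (1484*26 + 219569) - 398 = (38584 + 219569) - 398 = 258153 - 398 = 257755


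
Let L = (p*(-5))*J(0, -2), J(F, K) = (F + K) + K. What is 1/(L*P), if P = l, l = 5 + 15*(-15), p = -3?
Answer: 1/13200 ≈ 7.5758e-5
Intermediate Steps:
J(F, K) = F + 2*K
l = -220 (l = 5 - 225 = -220)
P = -220
L = -60 (L = (-3*(-5))*(0 + 2*(-2)) = 15*(0 - 4) = 15*(-4) = -60)
1/(L*P) = 1/(-60*(-220)) = 1/13200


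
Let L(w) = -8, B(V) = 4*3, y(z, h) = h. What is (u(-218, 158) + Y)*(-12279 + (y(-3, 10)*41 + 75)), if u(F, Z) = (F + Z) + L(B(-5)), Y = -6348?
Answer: 75670304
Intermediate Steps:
B(V) = 12
u(F, Z) = -8 + F + Z (u(F, Z) = (F + Z) - 8 = -8 + F + Z)
(u(-218, 158) + Y)*(-12279 + (y(-3, 10)*41 + 75)) = ((-8 - 218 + 158) - 6348)*(-12279 + (10*41 + 75)) = (-68 - 6348)*(-12279 + (410 + 75)) = -6416*(-12279 + 485) = -6416*(-11794) = 75670304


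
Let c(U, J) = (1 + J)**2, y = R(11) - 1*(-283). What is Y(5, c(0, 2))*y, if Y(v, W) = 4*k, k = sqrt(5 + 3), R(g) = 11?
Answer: 2352*sqrt(2) ≈ 3326.2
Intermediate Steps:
k = 2*sqrt(2) (k = sqrt(8) = 2*sqrt(2) ≈ 2.8284)
y = 294 (y = 11 - 1*(-283) = 11 + 283 = 294)
Y(v, W) = 8*sqrt(2) (Y(v, W) = 4*(2*sqrt(2)) = 8*sqrt(2))
Y(5, c(0, 2))*y = (8*sqrt(2))*294 = 2352*sqrt(2)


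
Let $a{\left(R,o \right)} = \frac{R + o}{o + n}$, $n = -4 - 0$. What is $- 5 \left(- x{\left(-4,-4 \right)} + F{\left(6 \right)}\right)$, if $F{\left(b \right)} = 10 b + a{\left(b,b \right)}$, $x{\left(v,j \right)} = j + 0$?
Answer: $-350$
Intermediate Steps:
$n = -4$ ($n = -4 + 0 = -4$)
$x{\left(v,j \right)} = j$
$a{\left(R,o \right)} = \frac{R + o}{-4 + o}$ ($a{\left(R,o \right)} = \frac{R + o}{o - 4} = \frac{R + o}{-4 + o}$)
$F{\left(b \right)} = 10 b + \frac{2 b}{-4 + b}$ ($F{\left(b \right)} = 10 b + \frac{b + b}{-4 + b} = 10 b + \frac{2 b}{-4 + b}$)
$- 5 \left(- x{\left(-4,-4 \right)} + F{\left(6 \right)}\right) = - 5 \left(\left(-1\right) \left(-4\right) + 2 \cdot 6 \frac{1}{-4 + 6} \left(-19 + 5 \cdot 6\right)\right) = - 5 \left(4 + 2 \cdot 6 \cdot \frac{1}{2} \left(-19 + 30\right)\right) = - 5 \left(4 + 2 \cdot 6 \cdot \frac{1}{2} \cdot 11\right) = - 5 \left(4 + 66\right) = \left(-5\right) 70 = -350$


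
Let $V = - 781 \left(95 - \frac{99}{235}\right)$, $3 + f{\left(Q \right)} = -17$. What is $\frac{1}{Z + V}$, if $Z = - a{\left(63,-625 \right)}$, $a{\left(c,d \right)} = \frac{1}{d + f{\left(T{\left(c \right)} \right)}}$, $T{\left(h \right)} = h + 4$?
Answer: $- \frac{30315}{2239247227} \approx -1.3538 \cdot 10^{-5}$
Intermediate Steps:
$T{\left(h \right)} = 4 + h$
$f{\left(Q \right)} = -20$ ($f{\left(Q \right)} = -3 - 17 = -20$)
$a{\left(c,d \right)} = \frac{1}{-20 + d}$ ($a{\left(c,d \right)} = \frac{1}{d - 20} = \frac{1}{-20 + d}$)
$V = - \frac{17358506}{235}$ ($V = - 781 \left(95 - 99 \cdot \frac{1}{235}\right) = - 781 \left(95 - \frac{99}{235}\right) = \left(-781\right) \frac{22226}{235} = - \frac{17358506}{235} \approx -73866.0$)
$Z = \frac{1}{645}$ ($Z = - \frac{1}{-20 - 625} = - \frac{1}{-645} = \left(-1\right) \left(- \frac{1}{645}\right) = \frac{1}{645} \approx 0.0015504$)
$\frac{1}{Z + V} = \frac{1}{\frac{1}{645} - \frac{17358506}{235}} = \frac{1}{- \frac{2239247227}{30315}} = - \frac{30315}{2239247227}$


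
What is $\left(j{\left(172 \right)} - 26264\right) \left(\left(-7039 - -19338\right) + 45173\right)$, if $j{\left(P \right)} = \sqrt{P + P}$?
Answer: $-1509444608 + 114944 \sqrt{86} \approx -1.5084 \cdot 10^{9}$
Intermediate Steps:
$j{\left(P \right)} = \sqrt{2} \sqrt{P}$ ($j{\left(P \right)} = \sqrt{2 P} = \sqrt{2} \sqrt{P}$)
$\left(j{\left(172 \right)} - 26264\right) \left(\left(-7039 - -19338\right) + 45173\right) = \left(\sqrt{2} \sqrt{172} - 26264\right) \left(\left(-7039 - -19338\right) + 45173\right) = \left(\sqrt{2} \cdot 2 \sqrt{43} - 26264\right) \left(\left(-7039 + 19338\right) + 45173\right) = \left(2 \sqrt{86} - 26264\right) \left(12299 + 45173\right) = \left(-26264 + 2 \sqrt{86}\right) 57472 = -1509444608 + 114944 \sqrt{86}$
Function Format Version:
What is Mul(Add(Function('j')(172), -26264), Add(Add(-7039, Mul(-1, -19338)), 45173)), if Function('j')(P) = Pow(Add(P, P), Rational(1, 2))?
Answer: Add(-1509444608, Mul(114944, Pow(86, Rational(1, 2)))) ≈ -1.5084e+9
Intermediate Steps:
Function('j')(P) = Mul(Pow(2, Rational(1, 2)), Pow(P, Rational(1, 2))) (Function('j')(P) = Pow(Mul(2, P), Rational(1, 2)) = Mul(Pow(2, Rational(1, 2)), Pow(P, Rational(1, 2))))
Mul(Add(Function('j')(172), -26264), Add(Add(-7039, Mul(-1, -19338)), 45173)) = Mul(Add(Mul(Pow(2, Rational(1, 2)), Pow(172, Rational(1, 2))), -26264), Add(Add(-7039, Mul(-1, -19338)), 45173)) = Mul(Add(Mul(Pow(2, Rational(1, 2)), Mul(2, Pow(43, Rational(1, 2)))), -26264), Add(Add(-7039, 19338), 45173)) = Mul(Add(Mul(2, Pow(86, Rational(1, 2))), -26264), Add(12299, 45173)) = Mul(Add(-26264, Mul(2, Pow(86, Rational(1, 2)))), 57472) = Add(-1509444608, Mul(114944, Pow(86, Rational(1, 2))))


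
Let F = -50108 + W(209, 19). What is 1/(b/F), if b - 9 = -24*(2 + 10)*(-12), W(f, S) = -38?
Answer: -50146/3465 ≈ -14.472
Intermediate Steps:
F = -50146 (F = -50108 - 38 = -50146)
b = 3465 (b = 9 - 24*(2 + 10)*(-12) = 9 - 24*12*(-12) = 9 - 288*(-12) = 9 + 3456 = 3465)
1/(b/F) = 1/(3465/(-50146)) = 1/(3465*(-1/50146)) = 1/(-3465/50146) = -50146/3465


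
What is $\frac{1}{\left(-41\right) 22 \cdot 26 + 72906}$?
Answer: $\frac{1}{49454} \approx 2.0221 \cdot 10^{-5}$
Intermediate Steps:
$\frac{1}{\left(-41\right) 22 \cdot 26 + 72906} = \frac{1}{\left(-902\right) 26 + 72906} = \frac{1}{-23452 + 72906} = \frac{1}{49454}$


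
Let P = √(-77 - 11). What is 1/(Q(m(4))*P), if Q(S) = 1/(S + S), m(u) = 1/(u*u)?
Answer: -I*√22/352 ≈ -0.013325*I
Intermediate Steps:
m(u) = u⁻² (m(u) = 1/u² = u⁻²)
Q(S) = 1/(2*S)
P = 2*I*√22 (P = √(-88) = 2*I*√22 ≈ 9.3808*I)
1/(Q(m(4))*P) = 1/((1/(2*(4⁻²)))*(2*I*√22)) = 1/((1/(2*(1/16)))*(2*I*√22)) = 1/(((½)*16)*(2*I*√22)) = 1/(8*(2*I*√22)) = 1/(16*I*√22) = -I*√22/352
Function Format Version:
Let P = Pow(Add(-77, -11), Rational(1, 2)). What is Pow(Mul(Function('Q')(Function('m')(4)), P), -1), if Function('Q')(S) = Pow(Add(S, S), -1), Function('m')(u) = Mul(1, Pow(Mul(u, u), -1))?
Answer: Mul(Rational(-1, 352), I, Pow(22, Rational(1, 2))) ≈ Mul(-0.013325, I)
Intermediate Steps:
Function('m')(u) = Pow(u, -2) (Function('m')(u) = Mul(1, Pow(Pow(u, 2), -1)) = Mul(1, Pow(u, -2)) = Pow(u, -2))
Function('Q')(S) = Mul(Rational(1, 2), Pow(S, -1)) (Function('Q')(S) = Pow(Mul(2, S), -1) = Mul(Rational(1, 2), Pow(S, -1)))
P = Mul(2, I, Pow(22, Rational(1, 2))) (P = Pow(-88, Rational(1, 2)) = Mul(2, I, Pow(22, Rational(1, 2))) ≈ Mul(9.3808, I))
Pow(Mul(Function('Q')(Function('m')(4)), P), -1) = Pow(Mul(Mul(Rational(1, 2), Pow(Pow(4, -2), -1)), Mul(2, I, Pow(22, Rational(1, 2)))), -1) = Pow(Mul(Mul(Rational(1, 2), Pow(Rational(1, 16), -1)), Mul(2, I, Pow(22, Rational(1, 2)))), -1) = Pow(Mul(Mul(Rational(1, 2), 16), Mul(2, I, Pow(22, Rational(1, 2)))), -1) = Pow(Mul(8, Mul(2, I, Pow(22, Rational(1, 2)))), -1) = Pow(Mul(16, I, Pow(22, Rational(1, 2))), -1) = Mul(Rational(-1, 352), I, Pow(22, Rational(1, 2)))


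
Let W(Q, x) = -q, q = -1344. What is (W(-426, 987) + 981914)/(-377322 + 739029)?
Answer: 983258/361707 ≈ 2.7184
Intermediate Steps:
W(Q, x) = 1344 (W(Q, x) = -1*(-1344) = 1344)
(W(-426, 987) + 981914)/(-377322 + 739029) = (1344 + 981914)/(-377322 + 739029) = 983258/361707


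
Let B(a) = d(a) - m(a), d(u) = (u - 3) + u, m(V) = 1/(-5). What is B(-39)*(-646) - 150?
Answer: 260234/5 ≈ 52047.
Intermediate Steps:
m(V) = -⅕
d(u) = -3 + 2*u (d(u) = (-3 + u) + u = -3 + 2*u)
B(a) = -14/5 + 2*a (B(a) = (-3 + 2*a) - 1*(-⅕) = (-3 + 2*a) + ⅕ = -14/5 + 2*a)
B(-39)*(-646) - 150 = (-14/5 + 2*(-39))*(-646) - 150 = (-14/5 - 78)*(-646) - 150 = -404/5*(-646) - 150 = 260984/5 - 150 = 260234/5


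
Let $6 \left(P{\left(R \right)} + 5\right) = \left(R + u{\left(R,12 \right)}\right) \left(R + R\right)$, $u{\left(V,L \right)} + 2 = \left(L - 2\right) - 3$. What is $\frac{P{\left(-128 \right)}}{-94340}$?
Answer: $- \frac{5243}{94340} \approx -0.055576$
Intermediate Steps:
$u{\left(V,L \right)} = -7 + L$ ($u{\left(V,L \right)} = -2 + \left(\left(L - 2\right) - 3\right) = -2 + \left(\left(-2 + L\right) - 3\right) = -2 + \left(-5 + L\right) = -7 + L$)
$P{\left(R \right)} = -5 + \frac{R \left(5 + R\right)}{3}$ ($P{\left(R \right)} = -5 + \frac{\left(R + \left(-7 + 12\right)\right) \left(R + R\right)}{6} = -5 + \frac{\left(R + 5\right) 2 R}{6} = -5 + \frac{\left(5 + R\right) 2 R}{6} = -5 + \frac{2 R \left(5 + R\right)}{6} = -5 + \frac{R \left(5 + R\right)}{3}$)
$\frac{P{\left(-128 \right)}}{-94340} = \frac{-5 + \frac{\left(-128\right)^{2}}{3} + \frac{5}{3} \left(-128\right)}{-94340} = \left(-5 + \frac{1}{3} \cdot 16384 - \frac{640}{3}\right) \left(- \frac{1}{94340}\right) = \left(-5 + \frac{16384}{3} - \frac{640}{3}\right) \left(- \frac{1}{94340}\right) = 5243 \left(- \frac{1}{94340}\right) = - \frac{5243}{94340}$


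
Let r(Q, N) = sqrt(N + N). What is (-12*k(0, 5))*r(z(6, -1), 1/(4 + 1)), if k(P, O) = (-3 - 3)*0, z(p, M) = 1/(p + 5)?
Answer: 0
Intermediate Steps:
z(p, M) = 1/(5 + p)
k(P, O) = 0 (k(P, O) = -6*0 = 0)
r(Q, N) = sqrt(2)*sqrt(N) (r(Q, N) = sqrt(2*N) = sqrt(2)*sqrt(N))
(-12*k(0, 5))*r(z(6, -1), 1/(4 + 1)) = (-12*0)*(sqrt(2)*sqrt(1/(4 + 1))) = 0*(sqrt(2)*sqrt(1/5)) = 0*(sqrt(2)*(sqrt(5)/5)) = 0*(sqrt(10)/5) = 0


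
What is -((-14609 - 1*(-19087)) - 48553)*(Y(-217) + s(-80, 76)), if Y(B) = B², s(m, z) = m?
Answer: 2071921675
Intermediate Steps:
-((-14609 - 1*(-19087)) - 48553)*(Y(-217) + s(-80, 76)) = -((-14609 - 1*(-19087)) - 48553)*((-217)² - 80) = -((-14609 + 19087) - 48553)*(47089 - 80) = -(4478 - 48553)*47009 = -(-44075)*47009 = -1*(-2071921675) = 2071921675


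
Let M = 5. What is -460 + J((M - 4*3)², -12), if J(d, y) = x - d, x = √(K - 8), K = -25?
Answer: -509 + I*√33 ≈ -509.0 + 5.7446*I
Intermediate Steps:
x = I*√33 (x = √(-25 - 8) = √(-33) = I*√33 ≈ 5.7446*I)
J(d, y) = -d + I*√33 (J(d, y) = I*√33 - d = -d + I*√33)
-460 + J((M - 4*3)², -12) = -460 + (-(5 - 4*3)² + I*√33) = -460 + (-(5 - 12)² + I*√33) = -460 + (-1*(-7)² + I*√33) = -460 + (-1*49 + I*√33) = -460 + (-49 + I*√33) = -509 + I*√33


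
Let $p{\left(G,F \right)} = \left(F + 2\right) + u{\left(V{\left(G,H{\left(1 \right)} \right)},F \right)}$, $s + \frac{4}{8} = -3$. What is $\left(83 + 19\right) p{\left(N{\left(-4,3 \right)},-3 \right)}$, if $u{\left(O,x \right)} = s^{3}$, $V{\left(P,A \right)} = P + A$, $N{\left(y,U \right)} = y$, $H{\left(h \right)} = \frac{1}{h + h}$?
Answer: $- \frac{17901}{4} \approx -4475.3$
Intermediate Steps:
$s = - \frac{7}{2}$ ($s = - \frac{1}{2} - 3 = - \frac{7}{2} \approx -3.5$)
$H{\left(h \right)} = \frac{1}{2 h}$
$V{\left(P,A \right)} = A + P$
$u{\left(O,x \right)} = - \frac{343}{8}$ ($u{\left(O,x \right)} = \left(- \frac{7}{2}\right)^{3} = - \frac{343}{8}$)
$p{\left(G,F \right)} = - \frac{327}{8} + F$ ($p{\left(G,F \right)} = \left(F + 2\right) - \frac{343}{8} = \left(2 + F\right) - \frac{343}{8} = - \frac{327}{8} + F$)
$\left(83 + 19\right) p{\left(N{\left(-4,3 \right)},-3 \right)} = \left(83 + 19\right) \left(- \frac{327}{8} - 3\right) = 102 \left(- \frac{351}{8}\right) = - \frac{17901}{4}$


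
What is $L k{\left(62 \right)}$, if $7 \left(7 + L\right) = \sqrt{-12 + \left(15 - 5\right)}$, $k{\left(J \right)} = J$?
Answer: $-434 + \frac{62 i \sqrt{2}}{7} \approx -434.0 + 12.526 i$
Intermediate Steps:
$L = -7 + \frac{i \sqrt{2}}{7}$ ($L = -7 + \frac{\sqrt{-12 + \left(15 - 5\right)}}{7} = -7 + \frac{\sqrt{-12 + 10}}{7} = -7 + \frac{\sqrt{-2}}{7} = -7 + \frac{i \sqrt{2}}{7} \approx -7.0 + 0.20203 i$)
$L k{\left(62 \right)} = \left(-7 + \frac{i \sqrt{2}}{7}\right) 62 = -434 + \frac{62 i \sqrt{2}}{7}$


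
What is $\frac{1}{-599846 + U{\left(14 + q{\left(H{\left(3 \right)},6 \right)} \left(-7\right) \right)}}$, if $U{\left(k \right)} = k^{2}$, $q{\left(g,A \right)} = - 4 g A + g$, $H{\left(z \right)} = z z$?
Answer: $\frac{1}{1540523} \approx 6.4913 \cdot 10^{-7}$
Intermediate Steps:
$H{\left(z \right)} = z^{2}$
$q{\left(g,A \right)} = g - 4 A g$ ($q{\left(g,A \right)} = - 4 A g + g = g - 4 A g$)
$\frac{1}{-599846 + U{\left(14 + q{\left(H{\left(3 \right)},6 \right)} \left(-7\right) \right)}} = \frac{1}{-599846 + \left(14 + 3^{2} \left(1 - 24\right) \left(-7\right)\right)^{2}} = \frac{1}{-599846 + \left(14 + 9 \left(1 - 24\right) \left(-7\right)\right)^{2}} = \frac{1}{-599846 + \left(14 + 9 \left(-23\right) \left(-7\right)\right)^{2}} = \frac{1}{-599846 + \left(14 - -1449\right)^{2}} = \frac{1}{-599846 + \left(14 + 1449\right)^{2}} = \frac{1}{-599846 + 1463^{2}} = \frac{1}{-599846 + 2140369} = \frac{1}{1540523}$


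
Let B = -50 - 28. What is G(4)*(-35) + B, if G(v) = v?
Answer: -218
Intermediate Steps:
B = -78
G(4)*(-35) + B = 4*(-35) - 78 = -140 - 78 = -218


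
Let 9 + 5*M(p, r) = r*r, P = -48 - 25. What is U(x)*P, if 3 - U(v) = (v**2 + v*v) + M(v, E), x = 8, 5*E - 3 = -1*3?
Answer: 44968/5 ≈ 8993.6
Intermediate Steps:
E = 0 (E = 3/5 + (-1*3)/5 = 3/5 + (1/5)*(-3) = 3/5 - 3/5 = 0)
P = -73
M(p, r) = -9/5 + r**2/5 (M(p, r) = -9/5 + (r*r)/5 = -9/5 + r**2/5)
U(v) = 24/5 - 2*v**2 (U(v) = 3 - ((v**2 + v*v) + (-9/5 + (1/5)*0**2)) = 3 - ((v**2 + v**2) + (-9/5 + (1/5)*0)) = 3 - (2*v**2 + (-9/5 + 0)) = 3 - (2*v**2 - 9/5) = 3 - (-9/5 + 2*v**2) = 3 + (9/5 - 2*v**2) = 24/5 - 2*v**2)
U(x)*P = (24/5 - 2*8**2)*(-73) = (24/5 - 2*64)*(-73) = (24/5 - 128)*(-73) = -616/5*(-73) = 44968/5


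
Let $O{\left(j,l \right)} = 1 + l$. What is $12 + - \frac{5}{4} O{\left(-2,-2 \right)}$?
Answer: $\frac{53}{4} \approx 13.25$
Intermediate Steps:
$12 + - \frac{5}{4} O{\left(-2,-2 \right)} = 12 + - \frac{5}{4} \left(1 - 2\right) = 12 + \left(-5\right) \frac{1}{4} \left(-1\right) = 12 - - \frac{5}{4} = 12 + \frac{5}{4} = \frac{53}{4}$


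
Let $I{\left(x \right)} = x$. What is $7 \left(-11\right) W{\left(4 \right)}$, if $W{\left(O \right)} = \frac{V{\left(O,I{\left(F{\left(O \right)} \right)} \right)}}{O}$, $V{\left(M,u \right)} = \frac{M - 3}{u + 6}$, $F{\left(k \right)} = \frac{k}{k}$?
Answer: $- \frac{11}{4} \approx -2.75$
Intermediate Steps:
$F{\left(k \right)} = 1$
$V{\left(M,u \right)} = \frac{-3 + M}{6 + u}$
$W{\left(O \right)} = \frac{- \frac{3}{7} + \frac{O}{7}}{O}$ ($W{\left(O \right)} = \frac{\frac{1}{6 + 1} \left(-3 + O\right)}{O} = \frac{\frac{1}{7} \left(-3 + O\right)}{O} = \frac{- \frac{3}{7} + \frac{O}{7}}{O}$)
$7 \left(-11\right) W{\left(4 \right)} = 7 \left(-11\right) \frac{-3 + 4}{7 \cdot 4} = - 77 \cdot \frac{1}{7} \cdot \frac{1}{4} \cdot 1 = \left(-77\right) \frac{1}{28} = - \frac{11}{4}$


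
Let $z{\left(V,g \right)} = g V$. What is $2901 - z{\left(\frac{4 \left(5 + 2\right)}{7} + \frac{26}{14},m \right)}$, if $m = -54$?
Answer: $\frac{22521}{7} \approx 3217.3$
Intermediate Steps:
$z{\left(V,g \right)} = V g$
$2901 - z{\left(\frac{4 \left(5 + 2\right)}{7} + \frac{26}{14},m \right)} = 2901 - \left(\frac{4 \left(5 + 2\right)}{7} + \frac{26}{14}\right) \left(-54\right) = 2901 - \left(4 \cdot 7 \cdot \frac{1}{7} + 26 \cdot \frac{1}{14}\right) \left(-54\right) = 2901 - \left(28 \cdot \frac{1}{7} + \frac{13}{7}\right) \left(-54\right) = 2901 - \left(4 + \frac{13}{7}\right) \left(-54\right) = 2901 - \frac{41}{7} \left(-54\right) = 2901 - - \frac{2214}{7} = 2901 + \frac{2214}{7} = \frac{22521}{7}$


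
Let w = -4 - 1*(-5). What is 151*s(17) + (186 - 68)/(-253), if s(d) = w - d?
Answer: -611366/253 ≈ -2416.5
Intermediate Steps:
w = 1 (w = -4 + 5 = 1)
s(d) = 1 - d
151*s(17) + (186 - 68)/(-253) = 151*(1 - 1*17) + (186 - 68)/(-253) = 151*(1 - 17) + 118*(-1/253) = 151*(-16) - 118/253 = -2416 - 118/253 = -611366/253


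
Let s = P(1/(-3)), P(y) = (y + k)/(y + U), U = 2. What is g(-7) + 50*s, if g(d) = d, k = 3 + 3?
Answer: 163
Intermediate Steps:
k = 6
P(y) = (6 + y)/(2 + y) (P(y) = (y + 6)/(y + 2) = (6 + y)/(2 + y))
s = 17/5 (s = (6 + 1/(-3))/(2 + 1/(-3)) = (6 + 1*(-⅓))/(2 + 1*(-⅓)) = (6 - ⅓)/(2 - ⅓) = (17/3)/(5/3) = (⅗)*(17/3) = 17/5 ≈ 3.4000)
g(-7) + 50*s = -7 + 50*(17/5) = -7 + 170 = 163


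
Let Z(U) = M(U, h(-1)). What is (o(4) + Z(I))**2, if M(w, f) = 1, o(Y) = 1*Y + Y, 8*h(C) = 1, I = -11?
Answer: 81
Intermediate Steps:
h(C) = 1/8 (h(C) = (1/8)*1 = 1/8)
o(Y) = 2*Y (o(Y) = Y + Y = 2*Y)
Z(U) = 1
(o(4) + Z(I))**2 = (2*4 + 1)**2 = (8 + 1)**2 = 9**2 = 81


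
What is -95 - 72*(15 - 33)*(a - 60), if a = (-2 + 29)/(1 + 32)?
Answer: -844741/11 ≈ -76795.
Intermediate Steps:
a = 9/11 (a = 27/33 = 27*(1/33) = 9/11 ≈ 0.81818)
-95 - 72*(15 - 33)*(a - 60) = -95 - 72*(15 - 33)*(9/11 - 60) = -95 - (-1296)*(-651)/11 = -95 - 72*11718/11 = -95 - 843696/11 = -844741/11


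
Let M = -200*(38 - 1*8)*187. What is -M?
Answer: 1122000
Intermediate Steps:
M = -1122000 (M = -200*(38 - 8)*187 = -200*30*187 = -6000*187 = -1122000)
-M = -1*(-1122000) = 1122000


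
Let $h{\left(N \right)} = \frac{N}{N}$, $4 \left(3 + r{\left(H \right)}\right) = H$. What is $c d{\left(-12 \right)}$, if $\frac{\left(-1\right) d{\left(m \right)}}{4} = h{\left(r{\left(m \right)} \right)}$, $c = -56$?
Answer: $224$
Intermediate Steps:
$r{\left(H \right)} = -3 + \frac{H}{4}$
$h{\left(N \right)} = 1$
$d{\left(m \right)} = -4$ ($d{\left(m \right)} = \left(-4\right) 1 = -4$)
$c d{\left(-12 \right)} = \left(-56\right) \left(-4\right) = 224$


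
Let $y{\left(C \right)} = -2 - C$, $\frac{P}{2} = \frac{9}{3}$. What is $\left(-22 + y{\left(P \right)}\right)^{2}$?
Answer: $900$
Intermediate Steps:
$P = 6$ ($P = 2 \cdot \frac{9}{3} = 2 \cdot 9 \cdot \frac{1}{3} = 2 \cdot 3 = 6$)
$\left(-22 + y{\left(P \right)}\right)^{2} = \left(-22 - 8\right)^{2} = \left(-30\right)^{2} = 900$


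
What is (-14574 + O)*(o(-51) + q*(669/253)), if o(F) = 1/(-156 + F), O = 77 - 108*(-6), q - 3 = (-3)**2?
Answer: -90951419/207 ≈ -4.3938e+5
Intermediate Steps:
q = 12 (q = 3 + (-3)**2 = 3 + 9 = 12)
O = 725 (O = 77 + 648 = 725)
(-14574 + O)*(o(-51) + q*(669/253)) = (-14574 + 725)*(1/(-156 - 51) + 12*(669/253)) = -13849*(1/(-207) + 12*(669*(1/253))) = -13849*(-1/207 + 12*(669/253)) = -13849*(-1/207 + 8028/253) = -13849*72241/2277 = -90951419/207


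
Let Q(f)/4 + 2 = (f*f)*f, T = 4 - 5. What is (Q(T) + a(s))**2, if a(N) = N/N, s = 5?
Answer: 121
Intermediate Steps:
a(N) = 1
T = -1
Q(f) = -8 + 4*f**3 (Q(f) = -8 + 4*((f*f)*f) = -8 + 4*(f**2*f) = -8 + 4*f**3)
(Q(T) + a(s))**2 = ((-8 + 4*(-1)**3) + 1)**2 = ((-8 + 4*(-1)) + 1)**2 = ((-8 - 4) + 1)**2 = (-12 + 1)**2 = (-11)**2 = 121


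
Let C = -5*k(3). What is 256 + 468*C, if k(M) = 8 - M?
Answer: -11444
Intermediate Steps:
C = -25 (C = -5*(8 - 1*3) = -5*(8 - 3) = -5*5 = -25)
256 + 468*C = 256 + 468*(-25) = 256 - 11700 = -11444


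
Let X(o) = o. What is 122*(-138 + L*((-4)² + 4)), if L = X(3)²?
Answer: 5124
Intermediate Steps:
L = 9 (L = 3² = 9)
122*(-138 + L*((-4)² + 4)) = 122*(-138 + 9*((-4)² + 4)) = 122*(-138 + 9*(16 + 4)) = 122*(-138 + 9*20) = 122*(-138 + 180) = 122*42 = 5124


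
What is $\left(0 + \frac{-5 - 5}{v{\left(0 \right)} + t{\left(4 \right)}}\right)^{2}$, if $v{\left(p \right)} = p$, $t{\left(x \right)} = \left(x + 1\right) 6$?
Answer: $\frac{1}{9} \approx 0.11111$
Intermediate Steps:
$t{\left(x \right)} = 6 + 6 x$ ($t{\left(x \right)} = \left(1 + x\right) 6 = 6 + 6 x$)
$\left(0 + \frac{-5 - 5}{v{\left(0 \right)} + t{\left(4 \right)}}\right)^{2} = \left(0 + \frac{-5 - 5}{0 + \left(6 + 6 \cdot 4\right)}\right)^{2} = \left(0 - \frac{10}{0 + \left(6 + 24\right)}\right)^{2} = \left(0 - \frac{10}{0 + 30}\right)^{2} = \left(0 - \frac{10}{30}\right)^{2} = \left(0 - \frac{1}{3}\right)^{2} = \left(- \frac{1}{3}\right)^{2} = \frac{1}{9}$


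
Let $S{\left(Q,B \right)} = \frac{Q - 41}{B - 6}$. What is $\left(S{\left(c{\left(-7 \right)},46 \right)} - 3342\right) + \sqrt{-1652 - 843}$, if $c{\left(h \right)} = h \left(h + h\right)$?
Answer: $- \frac{133623}{40} + i \sqrt{2495} \approx -3340.6 + 49.95 i$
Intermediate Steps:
$c{\left(h \right)} = 2 h^{2}$ ($c{\left(h \right)} = h 2 h = 2 h^{2}$)
$S{\left(Q,B \right)} = \frac{-41 + Q}{-6 + B}$
$\left(S{\left(c{\left(-7 \right)},46 \right)} - 3342\right) + \sqrt{-1652 - 843} = \left(\frac{-41 + 2 \left(-7\right)^{2}}{-6 + 46} - 3342\right) + \sqrt{-1652 - 843} = \left(\frac{-41 + 2 \cdot 49}{40} - 3342\right) + \sqrt{-2495} = \left(\frac{-41 + 98}{40} - 3342\right) + i \sqrt{2495} = \left(\frac{1}{40} \cdot 57 - 3342\right) + i \sqrt{2495} = \left(\frac{57}{40} - 3342\right) + i \sqrt{2495} = - \frac{133623}{40} + i \sqrt{2495}$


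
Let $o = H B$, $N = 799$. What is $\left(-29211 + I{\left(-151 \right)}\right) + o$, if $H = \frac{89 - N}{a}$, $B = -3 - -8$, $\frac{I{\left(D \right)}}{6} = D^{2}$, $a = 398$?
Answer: $\frac{21409630}{199} \approx 1.0759 \cdot 10^{5}$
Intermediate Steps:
$I{\left(D \right)} = 6 D^{2}$
$B = 5$ ($B = -3 + 8 = 5$)
$H = - \frac{355}{199}$ ($H = \frac{89 - 799}{398} = \left(89 - 799\right) \frac{1}{398} = \left(-710\right) \frac{1}{398} = - \frac{355}{199} \approx -1.7839$)
$o = - \frac{1775}{199}$ ($o = \left(- \frac{355}{199}\right) 5 = - \frac{1775}{199} \approx -8.9196$)
$\left(-29211 + I{\left(-151 \right)}\right) + o = \left(-29211 + 6 \left(-151\right)^{2}\right) - \frac{1775}{199} = \left(-29211 + 6 \cdot 22801\right) - \frac{1775}{199} = \left(-29211 + 136806\right) - \frac{1775}{199} = 107595 - \frac{1775}{199} = \frac{21409630}{199}$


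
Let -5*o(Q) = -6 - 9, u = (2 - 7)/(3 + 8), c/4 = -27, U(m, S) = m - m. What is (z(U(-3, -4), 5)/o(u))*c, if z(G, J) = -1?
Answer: 36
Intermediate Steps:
U(m, S) = 0
c = -108 (c = 4*(-27) = -108)
u = -5/11 ≈ -0.45455
o(Q) = 3 (o(Q) = -(-6 - 9)/5 = -1/5*(-15) = 3)
(z(U(-3, -4), 5)/o(u))*c = -1/3*(-108) = 36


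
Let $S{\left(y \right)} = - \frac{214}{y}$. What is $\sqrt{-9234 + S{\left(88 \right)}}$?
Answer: $\frac{i \sqrt{4470433}}{22} \approx 96.106 i$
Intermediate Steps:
$\sqrt{-9234 + S{\left(88 \right)}} = \sqrt{-9234 - \frac{214}{88}} = \sqrt{-9234 - \frac{107}{44}} = \sqrt{- \frac{406403}{44}} = \frac{i \sqrt{4470433}}{22}$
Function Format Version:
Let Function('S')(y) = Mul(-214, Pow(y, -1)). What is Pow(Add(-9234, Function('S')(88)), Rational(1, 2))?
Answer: Mul(Rational(1, 22), I, Pow(4470433, Rational(1, 2))) ≈ Mul(96.106, I)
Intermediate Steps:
Pow(Add(-9234, Function('S')(88)), Rational(1, 2)) = Pow(Add(-9234, Mul(-214, Pow(88, -1))), Rational(1, 2)) = Pow(Add(-9234, Mul(-214, Rational(1, 88))), Rational(1, 2)) = Pow(Add(-9234, Rational(-107, 44)), Rational(1, 2)) = Pow(Rational(-406403, 44), Rational(1, 2)) = Mul(Rational(1, 22), I, Pow(4470433, Rational(1, 2)))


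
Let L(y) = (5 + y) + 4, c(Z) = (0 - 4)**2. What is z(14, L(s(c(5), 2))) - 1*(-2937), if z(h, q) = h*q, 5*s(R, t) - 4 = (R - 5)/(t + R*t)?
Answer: 261384/85 ≈ 3075.1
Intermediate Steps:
c(Z) = 16 (c(Z) = (-4)**2 = 16)
s(R, t) = 4/5 + (-5 + R)/(5*(t + R*t)) (s(R, t) = 4/5 + ((R - 5)/(t + R*t))/5 = 4/5 + ((-5 + R)/(t + R*t))/5 = 4/5 + (-5 + R)/(5*(t + R*t)))
L(y) = 9 + y
z(14, L(s(c(5), 2))) - 1*(-2937) = 14*(9 + (1/5)*(-5 + 16 + 4*2 + 4*16*2)/(2*(1 + 16))) - 1*(-2937) = 14*(9 + (1/5)*(1/2)*(-5 + 16 + 8 + 128)/17) + 2937 = 14*(9 + (1/5)*(1/2)*(1/17)*147) + 2937 = 14*(9 + 147/170) + 2937 = 14*(1677/170) + 2937 = 11739/85 + 2937 = 261384/85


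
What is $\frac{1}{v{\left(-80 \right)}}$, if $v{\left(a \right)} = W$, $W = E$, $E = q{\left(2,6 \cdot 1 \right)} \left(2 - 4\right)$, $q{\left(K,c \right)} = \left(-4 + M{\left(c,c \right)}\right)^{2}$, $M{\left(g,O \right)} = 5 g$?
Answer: $- \frac{1}{1352} \approx -0.00073965$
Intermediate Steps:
$q{\left(K,c \right)} = \left(-4 + 5 c\right)^{2}$
$E = -1352$ ($E = \left(-4 + 5 \cdot 6 \cdot 1\right)^{2} \left(2 - 4\right) = \left(-4 + 5 \cdot 6\right)^{2} \left(-2\right) = \left(-4 + 30\right)^{2} \left(-2\right) = 26^{2} \left(-2\right) = 676 \left(-2\right) = -1352$)
$W = -1352$
$v{\left(a \right)} = -1352$
$\frac{1}{v{\left(-80 \right)}} = \frac{1}{-1352} = - \frac{1}{1352}$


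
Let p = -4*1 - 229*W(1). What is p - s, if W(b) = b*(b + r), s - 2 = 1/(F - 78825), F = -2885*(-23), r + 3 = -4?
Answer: 17058961/12470 ≈ 1368.0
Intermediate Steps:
r = -7 (r = -3 - 4 = -7)
F = 66355
s = 24939/12470 (s = 2 + 1/(66355 - 78825) = 2 + 1/(-12470) = 2 - 1/12470 = 24939/12470 ≈ 1.9999)
W(b) = b*(-7 + b) (W(b) = b*(b - 7) = b*(-7 + b))
p = 1370 (p = -4*1 - 229*(-7 + 1) = -4 - 229*(-6) = -4 + 1374 = 1370)
p - s = 1370 - 1*24939/12470 = 1370 - 24939/12470 = 17058961/12470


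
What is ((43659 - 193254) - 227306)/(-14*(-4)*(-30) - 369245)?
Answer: 376901/370925 ≈ 1.0161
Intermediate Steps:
((43659 - 193254) - 227306)/(-14*(-4)*(-30) - 369245) = (-149595 - 227306)/(56*(-30) - 369245) = -376901/(-1680 - 369245) = -376901/(-370925) = -376901*(-1/370925) = 376901/370925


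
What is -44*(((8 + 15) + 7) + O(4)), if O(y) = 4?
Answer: -1496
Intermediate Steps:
-44*(((8 + 15) + 7) + O(4)) = -44*(((8 + 15) + 7) + 4) = -44*((23 + 7) + 4) = -44*(30 + 4) = -44*34 = -1496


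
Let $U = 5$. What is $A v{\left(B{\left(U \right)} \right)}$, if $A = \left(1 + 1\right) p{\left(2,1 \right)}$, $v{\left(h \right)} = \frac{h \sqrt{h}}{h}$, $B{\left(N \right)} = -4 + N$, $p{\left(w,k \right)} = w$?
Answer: $4$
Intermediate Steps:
$v{\left(h \right)} = \sqrt{h}$ ($v{\left(h \right)} = \frac{h^{\frac{3}{2}}}{h} = \sqrt{h}$)
$A = 4$ ($A = \left(1 + 1\right) 2 = 2 \cdot 2 = 4$)
$A v{\left(B{\left(U \right)} \right)} = 4 \sqrt{-4 + 5} = 4 \sqrt{1} = 4 \cdot 1 = 4$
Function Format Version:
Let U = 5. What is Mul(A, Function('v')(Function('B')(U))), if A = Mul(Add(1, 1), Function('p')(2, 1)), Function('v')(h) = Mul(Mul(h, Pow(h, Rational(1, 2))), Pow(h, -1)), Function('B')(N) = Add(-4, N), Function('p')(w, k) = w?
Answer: 4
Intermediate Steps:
Function('v')(h) = Pow(h, Rational(1, 2)) (Function('v')(h) = Mul(Pow(h, Rational(3, 2)), Pow(h, -1)) = Pow(h, Rational(1, 2)))
A = 4 (A = Mul(Add(1, 1), 2) = Mul(2, 2) = 4)
Mul(A, Function('v')(Function('B')(U))) = Mul(4, Pow(Add(-4, 5), Rational(1, 2))) = Mul(4, Pow(1, Rational(1, 2))) = Mul(4, 1) = 4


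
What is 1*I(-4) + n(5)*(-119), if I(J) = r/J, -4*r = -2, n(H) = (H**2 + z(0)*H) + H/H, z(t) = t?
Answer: -24753/8 ≈ -3094.1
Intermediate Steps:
n(H) = 1 + H**2 (n(H) = (H**2 + 0*H) + H/H = (H**2 + 0) + 1 = H**2 + 1 = 1 + H**2)
r = 1/2 (r = -1/4*(-2) = 1/2 ≈ 0.50000)
I(J) = 1/(2*J)
1*I(-4) + n(5)*(-119) = 1*((1/2)/(-4)) + (1 + 5**2)*(-119) = 1*((1/2)*(-1/4)) + (1 + 25)*(-119) = 1*(-1/8) + 26*(-119) = -1/8 - 3094 = -24753/8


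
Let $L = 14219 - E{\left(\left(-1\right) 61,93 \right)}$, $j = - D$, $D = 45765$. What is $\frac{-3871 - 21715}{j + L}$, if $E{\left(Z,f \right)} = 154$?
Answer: $\frac{12793}{15850} \approx 0.80713$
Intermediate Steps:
$j = -45765$ ($j = \left(-1\right) 45765 = -45765$)
$L = 14065$ ($L = 14219 - 154 = 14065$)
$\frac{-3871 - 21715}{j + L} = \frac{-3871 - 21715}{-45765 + 14065} = - \frac{25586}{-31700} = \left(-25586\right) \left(- \frac{1}{31700}\right) = \frac{12793}{15850}$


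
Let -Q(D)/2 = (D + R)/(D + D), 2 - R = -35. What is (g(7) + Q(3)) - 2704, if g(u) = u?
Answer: -8131/3 ≈ -2710.3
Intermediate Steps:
R = 37 (R = 2 - 1*(-35) = 2 + 35 = 37)
Q(D) = -(37 + D)/D (Q(D) = -2*(D + 37)/(D + D) = -2*(37 + D)/(2*D) = -2*(37 + D)*1/(2*D) = -(37 + D)/D)
(g(7) + Q(3)) - 2704 = (7 + (-37 - 1*3)/3) - 2704 = (7 + (-37 - 3)/3) - 2704 = (7 + (⅓)*(-40)) - 2704 = (7 - 40/3) - 2704 = -19/3 - 2704 = -8131/3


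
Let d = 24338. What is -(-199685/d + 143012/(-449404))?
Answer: 82349703/9662186 ≈ 8.5229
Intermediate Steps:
-(-199685/d + 143012/(-449404)) = -(-199685/24338 + 143012/(-449404)) = -(-199685*1/24338 + 143012*(-1/449404)) = -(-199685/24338 - 35753/112351) = -1*(-82349703/9662186) = 82349703/9662186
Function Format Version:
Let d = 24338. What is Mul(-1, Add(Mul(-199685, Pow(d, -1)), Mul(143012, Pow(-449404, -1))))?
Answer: Rational(82349703, 9662186) ≈ 8.5229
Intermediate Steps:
Mul(-1, Add(Mul(-199685, Pow(d, -1)), Mul(143012, Pow(-449404, -1)))) = Mul(-1, Add(Mul(-199685, Pow(24338, -1)), Mul(143012, Pow(-449404, -1)))) = Mul(-1, Add(Mul(-199685, Rational(1, 24338)), Mul(143012, Rational(-1, 449404)))) = Mul(-1, Add(Rational(-199685, 24338), Rational(-35753, 112351))) = Mul(-1, Rational(-82349703, 9662186)) = Rational(82349703, 9662186)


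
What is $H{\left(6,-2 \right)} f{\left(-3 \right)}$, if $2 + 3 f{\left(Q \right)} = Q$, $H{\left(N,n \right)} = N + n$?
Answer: $- \frac{20}{3} \approx -6.6667$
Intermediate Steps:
$f{\left(Q \right)} = - \frac{2}{3} + \frac{Q}{3}$
$H{\left(6,-2 \right)} f{\left(-3 \right)} = \left(6 - 2\right) \left(- \frac{2}{3} + \frac{1}{3} \left(-3\right)\right) = 4 \left(- \frac{2}{3} - 1\right) = 4 \left(- \frac{5}{3}\right) = - \frac{20}{3}$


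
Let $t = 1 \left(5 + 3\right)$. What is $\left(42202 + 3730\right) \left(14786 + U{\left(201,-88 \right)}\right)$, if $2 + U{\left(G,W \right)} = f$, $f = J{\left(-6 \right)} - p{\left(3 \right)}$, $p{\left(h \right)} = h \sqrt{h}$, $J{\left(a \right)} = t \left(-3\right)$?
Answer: $677956320 - 137796 \sqrt{3} \approx 6.7772 \cdot 10^{8}$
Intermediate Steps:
$t = 8$ ($t = 1 \cdot 8 = 8$)
$J{\left(a \right)} = -24$ ($J{\left(a \right)} = 8 \left(-3\right) = -24$)
$p{\left(h \right)} = h^{\frac{3}{2}}$
$f = -24 - 3 \sqrt{3}$ ($f = -24 - 3^{\frac{3}{2}} = -24 - 3 \sqrt{3} \approx -29.196$)
$U{\left(G,W \right)} = -26 - 3 \sqrt{3}$ ($U{\left(G,W \right)} = -2 - \left(24 + 3 \sqrt{3}\right) = -26 - 3 \sqrt{3}$)
$\left(42202 + 3730\right) \left(14786 + U{\left(201,-88 \right)}\right) = \left(42202 + 3730\right) \left(14786 - \left(26 + 3 \sqrt{3}\right)\right) = 45932 \left(14760 - 3 \sqrt{3}\right) = 677956320 - 137796 \sqrt{3}$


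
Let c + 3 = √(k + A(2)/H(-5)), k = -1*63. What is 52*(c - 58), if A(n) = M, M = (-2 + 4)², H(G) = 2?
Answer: -3172 + 52*I*√61 ≈ -3172.0 + 406.13*I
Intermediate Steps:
M = 4 (M = 2² = 4)
A(n) = 4
k = -63
c = -3 + I*√61 (c = -3 + √(-63 + 4/2) = -3 + √(-63 + 4*(½)) = -3 + √(-63 + 2) = -3 + √(-61) = -3 + I*√61 ≈ -3.0 + 7.8102*I)
52*(c - 58) = 52*((-3 + I*√61) - 58) = 52*(-61 + I*√61) = -3172 + 52*I*√61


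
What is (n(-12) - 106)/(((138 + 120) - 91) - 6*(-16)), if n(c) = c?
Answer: -118/263 ≈ -0.44867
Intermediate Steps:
(n(-12) - 106)/(((138 + 120) - 91) - 6*(-16)) = (-12 - 106)/(((138 + 120) - 91) - 6*(-16)) = -118/((258 - 91) + 96) = -118/(167 + 96) = -118/263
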